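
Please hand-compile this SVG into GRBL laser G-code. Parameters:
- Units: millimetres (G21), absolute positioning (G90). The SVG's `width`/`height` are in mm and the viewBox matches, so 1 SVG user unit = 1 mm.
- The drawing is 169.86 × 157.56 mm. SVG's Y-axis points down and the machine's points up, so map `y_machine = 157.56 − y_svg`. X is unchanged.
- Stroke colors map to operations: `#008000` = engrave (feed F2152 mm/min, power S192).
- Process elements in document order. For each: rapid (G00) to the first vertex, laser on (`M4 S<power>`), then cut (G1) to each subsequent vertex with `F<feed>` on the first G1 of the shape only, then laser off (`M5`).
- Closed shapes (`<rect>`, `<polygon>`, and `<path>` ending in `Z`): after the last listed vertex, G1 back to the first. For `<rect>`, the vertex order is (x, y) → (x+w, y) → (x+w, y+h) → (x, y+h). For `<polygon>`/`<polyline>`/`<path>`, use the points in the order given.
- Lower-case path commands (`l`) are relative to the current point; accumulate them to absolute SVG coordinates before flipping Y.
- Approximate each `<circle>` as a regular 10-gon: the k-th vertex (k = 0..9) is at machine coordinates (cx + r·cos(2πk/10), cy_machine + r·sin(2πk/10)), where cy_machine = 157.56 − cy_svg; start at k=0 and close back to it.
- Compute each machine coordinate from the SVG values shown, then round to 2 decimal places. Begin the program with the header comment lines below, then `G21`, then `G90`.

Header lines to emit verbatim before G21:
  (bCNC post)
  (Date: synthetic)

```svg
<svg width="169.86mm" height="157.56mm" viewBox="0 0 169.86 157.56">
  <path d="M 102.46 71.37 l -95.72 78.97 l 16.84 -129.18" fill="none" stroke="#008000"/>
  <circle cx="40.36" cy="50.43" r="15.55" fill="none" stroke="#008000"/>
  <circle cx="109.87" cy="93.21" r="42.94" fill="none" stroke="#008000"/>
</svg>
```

(bCNC post)
(Date: synthetic)
G21
G90
G00 X102.46 Y86.19
M4 S192
G1 X6.74 Y7.22 F2152
G1 X23.58 Y136.40
M5
G00 X55.91 Y107.13
M4 S192
G1 X52.94 Y116.27 F2152
G1 X45.17 Y121.92
G1 X35.55 Y121.92
G1 X27.78 Y116.27
G1 X24.81 Y107.13
G1 X27.78 Y97.99
G1 X35.55 Y92.34
G1 X45.17 Y92.34
G1 X52.94 Y97.99
G1 X55.91 Y107.13
M5
G00 X152.81 Y64.35
M4 S192
G1 X144.61 Y89.59 F2152
G1 X123.14 Y105.19
G1 X96.60 Y105.19
G1 X75.13 Y89.59
G1 X66.93 Y64.35
G1 X75.13 Y39.11
G1 X96.60 Y23.51
G1 X123.14 Y23.51
G1 X144.61 Y39.11
G1 X152.81 Y64.35
M5

viewBox `0 0 169.86 157.56` with mm width/height → 1 unit = 1 mm. Flip: y_m = 157.56 − y_svg.

**Shape 1** — `<path>` open polyline, stroke `#008000` → engrave (S192, F2152). Machine vertices: (102.46,86.19) → (6.74,7.22) → (23.58,136.40). Open path.

**Shape 2** — `<circle>` circle, stroke `#008000` → engrave (S192, F2152). Machine vertices: (55.91,107.13) → (52.94,116.27) → (45.17,121.92) → (35.55,121.92) → (27.78,116.27) → (24.81,107.13) → (27.78,97.99) → (35.55,92.34) → (45.17,92.34) → (52.94,97.99) → (55.91,107.13). Closed: final G1 returns to the first vertex.

**Shape 3** — `<circle>` circle, stroke `#008000` → engrave (S192, F2152). Machine vertices: (152.81,64.35) → (144.61,89.59) → (123.14,105.19) → (96.60,105.19) → (75.13,89.59) → (66.93,64.35) → (75.13,39.11) → (96.60,23.51) → (123.14,23.51) → (144.61,39.11) → (152.81,64.35). Closed: final G1 returns to the first vertex.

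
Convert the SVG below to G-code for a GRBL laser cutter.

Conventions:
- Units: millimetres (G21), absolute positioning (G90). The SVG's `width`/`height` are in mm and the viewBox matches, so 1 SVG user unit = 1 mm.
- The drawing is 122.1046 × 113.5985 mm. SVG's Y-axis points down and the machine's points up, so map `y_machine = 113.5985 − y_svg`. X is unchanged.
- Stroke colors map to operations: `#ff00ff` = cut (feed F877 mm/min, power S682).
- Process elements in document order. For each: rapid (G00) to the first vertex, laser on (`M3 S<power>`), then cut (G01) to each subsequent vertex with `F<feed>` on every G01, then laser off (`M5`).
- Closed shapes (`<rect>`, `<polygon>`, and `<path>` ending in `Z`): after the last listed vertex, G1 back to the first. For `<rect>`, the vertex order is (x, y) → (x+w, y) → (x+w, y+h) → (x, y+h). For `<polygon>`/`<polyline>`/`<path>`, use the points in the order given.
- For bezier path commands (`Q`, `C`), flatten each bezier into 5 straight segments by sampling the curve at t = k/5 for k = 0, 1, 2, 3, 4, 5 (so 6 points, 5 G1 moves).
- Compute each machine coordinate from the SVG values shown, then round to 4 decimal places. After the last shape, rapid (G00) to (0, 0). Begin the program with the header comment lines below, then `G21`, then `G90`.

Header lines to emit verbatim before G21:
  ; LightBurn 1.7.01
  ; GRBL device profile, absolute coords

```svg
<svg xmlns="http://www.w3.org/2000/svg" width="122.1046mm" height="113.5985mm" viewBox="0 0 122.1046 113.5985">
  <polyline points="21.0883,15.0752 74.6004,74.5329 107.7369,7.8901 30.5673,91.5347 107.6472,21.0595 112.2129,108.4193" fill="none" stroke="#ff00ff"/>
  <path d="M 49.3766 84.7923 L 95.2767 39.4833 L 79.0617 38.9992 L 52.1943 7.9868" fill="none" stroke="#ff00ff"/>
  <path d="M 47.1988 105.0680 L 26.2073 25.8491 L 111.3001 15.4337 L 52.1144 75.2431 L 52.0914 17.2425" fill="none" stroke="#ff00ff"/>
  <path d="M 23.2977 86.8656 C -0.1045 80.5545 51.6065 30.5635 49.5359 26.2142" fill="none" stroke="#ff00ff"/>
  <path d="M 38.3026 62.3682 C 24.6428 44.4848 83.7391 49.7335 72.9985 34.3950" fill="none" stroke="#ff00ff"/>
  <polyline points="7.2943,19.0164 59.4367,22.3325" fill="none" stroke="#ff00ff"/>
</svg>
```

; LightBurn 1.7.01
; GRBL device profile, absolute coords
G21
G90
G00 X21.0883 Y98.5233
M3 S682
G01 X74.6004 Y39.0656 F877
G01 X107.7369 Y105.7084 F877
G01 X30.5673 Y22.0638 F877
G01 X107.6472 Y92.5390 F877
G01 X112.2129 Y5.1792 F877
M5
G00 X49.3766 Y28.8062
M3 S682
G01 X95.2767 Y74.1152 F877
G01 X79.0617 Y74.5993 F877
G01 X52.1943 Y105.6117 F877
M5
G00 X47.1988 Y8.5305
M3 S682
G01 X26.2073 Y87.7494 F877
G01 X111.3001 Y98.1648 F877
G01 X52.1144 Y38.3554 F877
G01 X52.0914 Y96.3560 F877
M5
G00 X23.2977 Y26.7329
M3 S682
G01 X17.2388 Y35.0466 F877
G01 X23.0201 Y49.5560 F877
G01 X34.4547 Y65.9737 F877
G01 X45.3556 Y80.0123 F877
G01 X49.5359 Y87.3843 F877
M5
G00 X38.3026 Y51.2303
M3 S682
G01 X37.6967 Y59.5342 F877
G01 X47.7078 Y64.3850 F877
G01 X61.4915 Y67.8811 F877
G01 X72.2032 Y72.1211 F877
G01 X72.9985 Y79.2035 F877
M5
G00 X7.2943 Y94.5821
M3 S682
G01 X59.4367 Y91.2660 F877
M5
G00 X0.0000 Y0.0000

viewBox `0 0 122.1046 113.5985` with mm width/height → 1 unit = 1 mm. Flip: y_m = 113.5985 − y_svg.

**Shape 1** — `<polyline>` open polyline, stroke `#ff00ff` → cut (S682, F877). Machine vertices: (21.0883,98.5233) → (74.6004,39.0656) → (107.7369,105.7084) → (30.5673,22.0638) → (107.6472,92.5390) → (112.2129,5.1792). Open path.

**Shape 2** — `<path>` open polyline, stroke `#ff00ff` → cut (S682, F877). Machine vertices: (49.3766,28.8062) → (95.2767,74.1152) → (79.0617,74.5993) → (52.1943,105.6117). Open path.

**Shape 3** — `<path>` open polyline, stroke `#ff00ff` → cut (S682, F877). Machine vertices: (47.1988,8.5305) → (26.2073,87.7494) → (111.3001,98.1648) → (52.1144,38.3554) → (52.0914,96.3560). Open path.

**Shape 4** — `<path>` cubic bezier, stroke `#ff00ff` → cut (S682, F877). Control points (SVG): P0=(23.2977,86.8656), P1=(-0.1045,80.5545), P2=(51.6065,30.5635), P3=(49.5359,26.2142); sampled at t=k/5. Machine vertices: (23.2977,26.7329) → (17.2388,35.0466) → (23.0201,49.5560) → (34.4547,65.9737) → (45.3556,80.0123) → (49.5359,87.3843). Open path.

**Shape 5** — `<path>` cubic bezier, stroke `#ff00ff` → cut (S682, F877). Control points (SVG): P0=(38.3026,62.3682), P1=(24.6428,44.4848), P2=(83.7391,49.7335), P3=(72.9985,34.3950); sampled at t=k/5. Machine vertices: (38.3026,51.2303) → (37.6967,59.5342) → (47.7078,64.3850) → (61.4915,67.8811) → (72.2032,72.1211) → (72.9985,79.2035). Open path.

**Shape 6** — `<polyline>` line segment, stroke `#ff00ff` → cut (S682, F877). Machine vertices: (7.2943,94.5821) → (59.4367,91.2660). Open path.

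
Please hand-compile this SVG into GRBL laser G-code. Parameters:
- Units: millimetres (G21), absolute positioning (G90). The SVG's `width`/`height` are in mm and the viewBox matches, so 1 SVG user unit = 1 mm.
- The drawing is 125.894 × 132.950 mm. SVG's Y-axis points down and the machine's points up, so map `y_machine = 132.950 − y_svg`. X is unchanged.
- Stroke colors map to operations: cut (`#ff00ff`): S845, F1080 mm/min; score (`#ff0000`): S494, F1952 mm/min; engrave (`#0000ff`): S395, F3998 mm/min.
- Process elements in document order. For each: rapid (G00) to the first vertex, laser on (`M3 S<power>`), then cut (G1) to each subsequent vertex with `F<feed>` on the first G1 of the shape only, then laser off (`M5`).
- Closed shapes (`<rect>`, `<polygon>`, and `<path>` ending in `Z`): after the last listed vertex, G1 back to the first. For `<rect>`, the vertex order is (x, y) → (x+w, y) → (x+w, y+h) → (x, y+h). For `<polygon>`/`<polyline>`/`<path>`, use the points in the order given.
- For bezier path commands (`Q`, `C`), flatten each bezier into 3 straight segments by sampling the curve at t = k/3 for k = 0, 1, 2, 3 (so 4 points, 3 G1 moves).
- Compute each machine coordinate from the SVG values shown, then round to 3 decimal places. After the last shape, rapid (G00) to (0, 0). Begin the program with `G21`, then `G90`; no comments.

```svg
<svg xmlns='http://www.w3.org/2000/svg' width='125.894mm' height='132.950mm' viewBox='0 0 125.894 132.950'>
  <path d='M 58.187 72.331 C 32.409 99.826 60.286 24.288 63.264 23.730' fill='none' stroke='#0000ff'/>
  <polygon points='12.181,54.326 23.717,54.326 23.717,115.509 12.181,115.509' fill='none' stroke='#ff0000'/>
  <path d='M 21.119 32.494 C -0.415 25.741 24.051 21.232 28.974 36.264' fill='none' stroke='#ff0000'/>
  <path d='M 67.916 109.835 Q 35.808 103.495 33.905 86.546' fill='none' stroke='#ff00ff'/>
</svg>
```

Since the viewBox matches the mm dimensions, user units are millimetres directly. The only transform is the Y-flip y_m = 132.950 − y_svg.

Shape 1 is a cubic bezier drawn with `<path>`. Its stroke #0000ff means engrave at S395, F3998. After flipping Y the toolpath is (58.187,60.619) → (47.385,60.875) → (54.896,90.262) → (63.264,109.220).

Shape 2 is a rectangle drawn with `<polygon>`. Its stroke #ff0000 means score at S494, F1952. After flipping Y the toolpath is (12.181,78.624) → (23.717,78.624) → (23.717,17.441) → (12.181,17.441) → (12.181,78.624), returning to the start.

Shape 3 is a cubic bezier drawn with `<path>`. Its stroke #ff0000 means score at S494, F1952. After flipping Y the toolpath is (21.119,100.456) → (12.491,105.820) → (19.964,105.845) → (28.974,96.686).

Shape 4 is a quadratic bezier drawn with `<path>`. Its stroke #ff00ff means cut at S845, F1080. After flipping Y the toolpath is (67.916,23.115) → (49.867,28.520) → (38.530,36.283) → (33.905,46.404).

G21
G90
G00 X58.187 Y60.619
M3 S395
G1 X47.385 Y60.875 F3998
G1 X54.896 Y90.262
G1 X63.264 Y109.220
M5
G00 X12.181 Y78.624
M3 S494
G1 X23.717 Y78.624 F1952
G1 X23.717 Y17.441
G1 X12.181 Y17.441
G1 X12.181 Y78.624
M5
G00 X21.119 Y100.456
M3 S494
G1 X12.491 Y105.820 F1952
G1 X19.964 Y105.845
G1 X28.974 Y96.686
M5
G00 X67.916 Y23.115
M3 S845
G1 X49.867 Y28.520 F1080
G1 X38.530 Y36.283
G1 X33.905 Y46.404
M5
G00 X0.000 Y0.000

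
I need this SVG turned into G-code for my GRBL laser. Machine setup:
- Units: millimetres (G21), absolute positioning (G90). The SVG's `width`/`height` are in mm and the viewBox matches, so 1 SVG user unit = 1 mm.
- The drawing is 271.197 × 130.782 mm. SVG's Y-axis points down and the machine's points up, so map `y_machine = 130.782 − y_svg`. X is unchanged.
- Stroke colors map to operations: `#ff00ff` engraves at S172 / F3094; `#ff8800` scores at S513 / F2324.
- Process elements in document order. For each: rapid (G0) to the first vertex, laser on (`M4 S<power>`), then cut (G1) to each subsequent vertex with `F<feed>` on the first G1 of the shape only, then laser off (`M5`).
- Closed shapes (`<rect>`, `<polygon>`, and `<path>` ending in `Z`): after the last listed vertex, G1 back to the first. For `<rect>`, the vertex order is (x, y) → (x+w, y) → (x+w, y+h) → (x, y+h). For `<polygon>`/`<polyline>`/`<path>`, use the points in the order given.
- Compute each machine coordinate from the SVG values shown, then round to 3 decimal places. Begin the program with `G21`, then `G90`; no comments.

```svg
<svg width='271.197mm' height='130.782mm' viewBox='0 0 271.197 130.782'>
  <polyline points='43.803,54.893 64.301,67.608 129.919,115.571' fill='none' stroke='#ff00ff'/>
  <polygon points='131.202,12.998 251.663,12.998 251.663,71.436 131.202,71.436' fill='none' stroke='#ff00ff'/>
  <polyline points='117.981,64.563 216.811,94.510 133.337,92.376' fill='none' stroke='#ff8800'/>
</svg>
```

G21
G90
G0 X43.803 Y75.889
M4 S172
G1 X64.301 Y63.174 F3094
G1 X129.919 Y15.211
M5
G0 X131.202 Y117.784
M4 S172
G1 X251.663 Y117.784 F3094
G1 X251.663 Y59.346
G1 X131.202 Y59.346
G1 X131.202 Y117.784
M5
G0 X117.981 Y66.219
M4 S513
G1 X216.811 Y36.272 F2324
G1 X133.337 Y38.406
M5

viewBox `0 0 271.197 130.782` with mm width/height → 1 unit = 1 mm. Flip: y_m = 130.782 − y_svg.

**Shape 1** — `<polyline>` open polyline, stroke `#ff00ff` → engrave (S172, F3094). Machine vertices: (43.803,75.889) → (64.301,63.174) → (129.919,15.211). Open path.

**Shape 2** — `<polygon>` rectangle, stroke `#ff00ff` → engrave (S172, F3094). Machine vertices: (131.202,117.784) → (251.663,117.784) → (251.663,59.346) → (131.202,59.346) → (131.202,117.784). Closed: final G1 returns to the first vertex.

**Shape 3** — `<polyline>` open polyline, stroke `#ff8800` → score (S513, F2324). Machine vertices: (117.981,66.219) → (216.811,36.272) → (133.337,38.406). Open path.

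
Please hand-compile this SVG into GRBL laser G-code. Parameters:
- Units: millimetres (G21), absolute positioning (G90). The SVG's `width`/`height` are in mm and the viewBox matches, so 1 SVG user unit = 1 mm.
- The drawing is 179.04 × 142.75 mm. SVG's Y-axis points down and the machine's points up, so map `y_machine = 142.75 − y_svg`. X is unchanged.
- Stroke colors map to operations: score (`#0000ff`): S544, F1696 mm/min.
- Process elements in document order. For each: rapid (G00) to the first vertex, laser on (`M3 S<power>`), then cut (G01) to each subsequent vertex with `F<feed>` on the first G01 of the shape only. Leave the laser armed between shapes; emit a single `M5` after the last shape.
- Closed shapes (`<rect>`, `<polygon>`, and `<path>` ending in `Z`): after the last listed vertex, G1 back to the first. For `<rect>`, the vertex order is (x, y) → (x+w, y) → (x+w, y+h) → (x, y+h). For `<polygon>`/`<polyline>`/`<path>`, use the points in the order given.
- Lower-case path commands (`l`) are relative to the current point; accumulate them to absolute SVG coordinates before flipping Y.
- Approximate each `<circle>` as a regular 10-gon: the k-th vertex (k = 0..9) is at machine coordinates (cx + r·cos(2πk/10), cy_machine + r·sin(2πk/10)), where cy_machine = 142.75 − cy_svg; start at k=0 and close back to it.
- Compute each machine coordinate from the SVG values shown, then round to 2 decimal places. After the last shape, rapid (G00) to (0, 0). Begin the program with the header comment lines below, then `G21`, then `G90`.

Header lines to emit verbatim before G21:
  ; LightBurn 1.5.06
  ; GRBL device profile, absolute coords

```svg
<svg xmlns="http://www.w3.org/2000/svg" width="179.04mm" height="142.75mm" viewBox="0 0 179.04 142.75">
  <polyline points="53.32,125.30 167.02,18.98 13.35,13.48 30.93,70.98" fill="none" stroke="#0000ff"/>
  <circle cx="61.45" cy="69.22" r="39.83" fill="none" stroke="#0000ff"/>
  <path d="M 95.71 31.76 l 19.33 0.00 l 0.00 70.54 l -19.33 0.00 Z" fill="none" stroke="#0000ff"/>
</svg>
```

; LightBurn 1.5.06
; GRBL device profile, absolute coords
G21
G90
G00 X53.32 Y17.45
M3 S544
G01 X167.02 Y123.77 F1696
G01 X13.35 Y129.27
G01 X30.93 Y71.77
G00 X101.28 Y73.53
M3 S544
G01 X93.67 Y96.94 F1696
G01 X73.76 Y111.41
G01 X49.14 Y111.41
G01 X29.23 Y96.94
G01 X21.62 Y73.53
G01 X29.23 Y50.12
G01 X49.14 Y35.65
G01 X73.76 Y35.65
G01 X93.67 Y50.12
G01 X101.28 Y73.53
G00 X95.71 Y110.99
M3 S544
G01 X115.04 Y110.99 F1696
G01 X115.04 Y40.45
G01 X95.71 Y40.45
G01 X95.71 Y110.99
M5
G00 X0.00 Y0.00

viewBox `0 0 179.04 142.75` with mm width/height → 1 unit = 1 mm. Flip: y_m = 142.75 − y_svg.

**Shape 1** — `<polyline>` open polyline, stroke `#0000ff` → score (S544, F1696). Machine vertices: (53.32,17.45) → (167.02,123.77) → (13.35,129.27) → (30.93,71.77). Open path.

**Shape 2** — `<circle>` circle, stroke `#0000ff` → score (S544, F1696). Machine vertices: (101.28,73.53) → (93.67,96.94) → (73.76,111.41) → (49.14,111.41) → (29.23,96.94) → (21.62,73.53) → (29.23,50.12) → (49.14,35.65) → (73.76,35.65) → (93.67,50.12) → (101.28,73.53). Closed: final G1 returns to the first vertex.

**Shape 3** — `<path>` rectangle, stroke `#0000ff` → score (S544, F1696). Machine vertices: (95.71,110.99) → (115.04,110.99) → (115.04,40.45) → (95.71,40.45) → (95.71,110.99). Closed: final G1 returns to the first vertex.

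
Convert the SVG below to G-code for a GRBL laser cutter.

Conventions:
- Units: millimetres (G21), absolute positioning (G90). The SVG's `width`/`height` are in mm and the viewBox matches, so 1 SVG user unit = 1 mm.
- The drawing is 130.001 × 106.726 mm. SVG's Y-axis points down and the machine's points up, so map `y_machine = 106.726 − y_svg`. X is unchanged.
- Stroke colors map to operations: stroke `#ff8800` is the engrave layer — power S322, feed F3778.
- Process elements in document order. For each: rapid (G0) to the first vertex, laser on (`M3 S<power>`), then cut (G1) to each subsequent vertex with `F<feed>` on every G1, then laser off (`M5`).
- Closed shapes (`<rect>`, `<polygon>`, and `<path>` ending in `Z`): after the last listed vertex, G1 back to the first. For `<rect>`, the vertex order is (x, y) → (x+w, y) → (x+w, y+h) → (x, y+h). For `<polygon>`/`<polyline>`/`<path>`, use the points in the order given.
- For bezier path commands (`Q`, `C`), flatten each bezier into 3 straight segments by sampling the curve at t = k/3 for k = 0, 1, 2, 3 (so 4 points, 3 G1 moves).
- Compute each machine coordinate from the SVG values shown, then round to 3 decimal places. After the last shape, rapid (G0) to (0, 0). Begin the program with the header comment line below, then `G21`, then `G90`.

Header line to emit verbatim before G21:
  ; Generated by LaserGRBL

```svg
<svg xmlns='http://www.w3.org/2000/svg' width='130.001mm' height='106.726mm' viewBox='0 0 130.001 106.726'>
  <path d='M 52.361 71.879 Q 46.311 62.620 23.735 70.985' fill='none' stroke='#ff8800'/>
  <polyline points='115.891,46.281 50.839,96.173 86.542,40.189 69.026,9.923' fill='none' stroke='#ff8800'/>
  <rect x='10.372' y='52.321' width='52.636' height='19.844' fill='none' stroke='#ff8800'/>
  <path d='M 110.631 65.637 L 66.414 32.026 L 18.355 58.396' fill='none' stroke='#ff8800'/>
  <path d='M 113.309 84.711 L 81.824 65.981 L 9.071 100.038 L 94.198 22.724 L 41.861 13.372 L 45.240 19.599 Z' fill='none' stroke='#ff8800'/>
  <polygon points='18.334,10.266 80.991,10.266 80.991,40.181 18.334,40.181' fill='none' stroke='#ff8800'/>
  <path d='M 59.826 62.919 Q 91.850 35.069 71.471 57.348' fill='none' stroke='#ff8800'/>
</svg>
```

1 u = 1 mm; y_m = 106.726 − y.

[1] `<path>` quadratic bezier, #ff8800→engrave S322 F3778: (52.361,34.847) → (46.491,39.061) → (36.949,39.359) → (23.735,35.741)

[2] `<polyline>` open polyline, #ff8800→engrave S322 F3778: (115.891,60.445) → (50.839,10.553) → (86.542,66.537) → (69.026,96.803)

[3] `<rect>` rectangle, #ff8800→engrave S322 F3778: (10.372,54.405) → (63.008,54.405) → (63.008,34.561) → (10.372,34.561) → (10.372,54.405) (closed)

[4] `<path>` open polyline, #ff8800→engrave S322 F3778: (110.631,41.089) → (66.414,74.700) → (18.355,48.330)

[5] `<path>` closed polygon, #ff8800→engrave S322 F3778: (113.309,22.015) → (81.824,40.745) → (9.071,6.688) → (94.198,84.002) → (41.861,93.354) → (45.240,87.127) → (113.309,22.015) (closed)

[6] `<polygon>` rectangle, #ff8800→engrave S322 F3778: (18.334,96.460) → (80.991,96.460) → (80.991,66.545) → (18.334,66.545) → (18.334,96.460) (closed)

[7] `<path>` quadratic bezier, #ff8800→engrave S322 F3778: (59.826,43.807) → (75.353,56.804) → (79.234,58.661) → (71.471,49.378)

; Generated by LaserGRBL
G21
G90
G0 X52.361 Y34.847
M3 S322
G1 X46.491 Y39.061 F3778
G1 X36.949 Y39.359 F3778
G1 X23.735 Y35.741 F3778
M5
G0 X115.891 Y60.445
M3 S322
G1 X50.839 Y10.553 F3778
G1 X86.542 Y66.537 F3778
G1 X69.026 Y96.803 F3778
M5
G0 X10.372 Y54.405
M3 S322
G1 X63.008 Y54.405 F3778
G1 X63.008 Y34.561 F3778
G1 X10.372 Y34.561 F3778
G1 X10.372 Y54.405 F3778
M5
G0 X110.631 Y41.089
M3 S322
G1 X66.414 Y74.700 F3778
G1 X18.355 Y48.330 F3778
M5
G0 X113.309 Y22.015
M3 S322
G1 X81.824 Y40.745 F3778
G1 X9.071 Y6.688 F3778
G1 X94.198 Y84.002 F3778
G1 X41.861 Y93.354 F3778
G1 X45.240 Y87.127 F3778
G1 X113.309 Y22.015 F3778
M5
G0 X18.334 Y96.460
M3 S322
G1 X80.991 Y96.460 F3778
G1 X80.991 Y66.545 F3778
G1 X18.334 Y66.545 F3778
G1 X18.334 Y96.460 F3778
M5
G0 X59.826 Y43.807
M3 S322
G1 X75.353 Y56.804 F3778
G1 X79.234 Y58.661 F3778
G1 X71.471 Y49.378 F3778
M5
G0 X0.000 Y0.000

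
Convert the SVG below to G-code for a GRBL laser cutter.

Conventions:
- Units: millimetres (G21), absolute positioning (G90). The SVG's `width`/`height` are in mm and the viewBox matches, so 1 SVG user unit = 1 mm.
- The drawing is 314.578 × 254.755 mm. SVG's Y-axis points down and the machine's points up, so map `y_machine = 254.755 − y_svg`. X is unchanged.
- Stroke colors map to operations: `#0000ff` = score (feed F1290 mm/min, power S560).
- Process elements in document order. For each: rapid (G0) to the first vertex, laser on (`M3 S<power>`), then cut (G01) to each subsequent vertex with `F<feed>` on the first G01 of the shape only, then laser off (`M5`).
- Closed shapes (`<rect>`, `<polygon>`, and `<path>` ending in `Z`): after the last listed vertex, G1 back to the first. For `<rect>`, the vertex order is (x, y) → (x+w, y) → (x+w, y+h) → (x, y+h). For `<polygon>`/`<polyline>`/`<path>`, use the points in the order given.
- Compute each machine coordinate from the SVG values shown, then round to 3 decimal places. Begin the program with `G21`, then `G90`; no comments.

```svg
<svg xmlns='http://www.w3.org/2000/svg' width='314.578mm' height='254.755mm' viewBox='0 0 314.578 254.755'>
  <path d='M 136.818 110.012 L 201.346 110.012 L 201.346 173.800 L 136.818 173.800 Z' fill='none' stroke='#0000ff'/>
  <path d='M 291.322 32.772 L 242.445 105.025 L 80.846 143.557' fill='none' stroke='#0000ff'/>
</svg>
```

Since the viewBox matches the mm dimensions, user units are millimetres directly. The only transform is the Y-flip y_m = 254.755 − y_svg.

Shape 1 is a rectangle drawn with `<path>`. Its stroke #0000ff means score at S560, F1290. After flipping Y the toolpath is (136.818,144.743) → (201.346,144.743) → (201.346,80.955) → (136.818,80.955) → (136.818,144.743), returning to the start.

Shape 2 is a open polyline drawn with `<path>`. Its stroke #0000ff means score at S560, F1290. After flipping Y the toolpath is (291.322,221.983) → (242.445,149.730) → (80.846,111.198).

G21
G90
G0 X136.818 Y144.743
M3 S560
G01 X201.346 Y144.743 F1290
G01 X201.346 Y80.955
G01 X136.818 Y80.955
G01 X136.818 Y144.743
M5
G0 X291.322 Y221.983
M3 S560
G01 X242.445 Y149.730 F1290
G01 X80.846 Y111.198
M5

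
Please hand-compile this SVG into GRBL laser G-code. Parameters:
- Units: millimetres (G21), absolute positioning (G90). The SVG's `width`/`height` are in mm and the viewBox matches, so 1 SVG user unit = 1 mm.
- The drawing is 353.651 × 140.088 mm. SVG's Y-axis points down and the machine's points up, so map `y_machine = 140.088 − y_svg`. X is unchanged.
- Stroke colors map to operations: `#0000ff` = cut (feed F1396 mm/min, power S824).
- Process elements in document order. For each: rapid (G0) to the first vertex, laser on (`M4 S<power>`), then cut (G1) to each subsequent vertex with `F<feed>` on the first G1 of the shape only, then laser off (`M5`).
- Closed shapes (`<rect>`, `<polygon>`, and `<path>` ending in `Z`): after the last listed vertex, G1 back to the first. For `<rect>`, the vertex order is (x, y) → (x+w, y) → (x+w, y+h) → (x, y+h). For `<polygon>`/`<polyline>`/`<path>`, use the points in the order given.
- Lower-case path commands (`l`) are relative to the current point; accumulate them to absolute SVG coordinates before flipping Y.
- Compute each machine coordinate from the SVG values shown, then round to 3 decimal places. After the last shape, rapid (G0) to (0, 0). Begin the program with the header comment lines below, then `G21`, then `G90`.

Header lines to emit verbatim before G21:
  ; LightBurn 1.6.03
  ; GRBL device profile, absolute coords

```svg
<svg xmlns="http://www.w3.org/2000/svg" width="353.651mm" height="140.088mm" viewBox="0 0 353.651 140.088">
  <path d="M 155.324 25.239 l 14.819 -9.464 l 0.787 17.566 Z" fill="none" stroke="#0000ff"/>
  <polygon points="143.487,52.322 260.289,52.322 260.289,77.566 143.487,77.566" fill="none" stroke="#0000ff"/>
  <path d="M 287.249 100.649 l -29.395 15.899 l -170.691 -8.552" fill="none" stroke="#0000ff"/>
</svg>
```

1 u = 1 mm; y_m = 140.088 − y.

[1] `<path>` regular polygon, #0000ff→cut S824 F1396: (155.324,114.849) → (170.143,124.313) → (170.930,106.747) → (155.324,114.849) (closed)

[2] `<polygon>` rectangle, #0000ff→cut S824 F1396: (143.487,87.766) → (260.289,87.766) → (260.289,62.522) → (143.487,62.522) → (143.487,87.766) (closed)

[3] `<path>` open polyline, #0000ff→cut S824 F1396: (287.249,39.439) → (257.854,23.540) → (87.163,32.092)

; LightBurn 1.6.03
; GRBL device profile, absolute coords
G21
G90
G0 X155.324 Y114.849
M4 S824
G1 X170.143 Y124.313 F1396
G1 X170.930 Y106.747
G1 X155.324 Y114.849
M5
G0 X143.487 Y87.766
M4 S824
G1 X260.289 Y87.766 F1396
G1 X260.289 Y62.522
G1 X143.487 Y62.522
G1 X143.487 Y87.766
M5
G0 X287.249 Y39.439
M4 S824
G1 X257.854 Y23.540 F1396
G1 X87.163 Y32.092
M5
G0 X0.000 Y0.000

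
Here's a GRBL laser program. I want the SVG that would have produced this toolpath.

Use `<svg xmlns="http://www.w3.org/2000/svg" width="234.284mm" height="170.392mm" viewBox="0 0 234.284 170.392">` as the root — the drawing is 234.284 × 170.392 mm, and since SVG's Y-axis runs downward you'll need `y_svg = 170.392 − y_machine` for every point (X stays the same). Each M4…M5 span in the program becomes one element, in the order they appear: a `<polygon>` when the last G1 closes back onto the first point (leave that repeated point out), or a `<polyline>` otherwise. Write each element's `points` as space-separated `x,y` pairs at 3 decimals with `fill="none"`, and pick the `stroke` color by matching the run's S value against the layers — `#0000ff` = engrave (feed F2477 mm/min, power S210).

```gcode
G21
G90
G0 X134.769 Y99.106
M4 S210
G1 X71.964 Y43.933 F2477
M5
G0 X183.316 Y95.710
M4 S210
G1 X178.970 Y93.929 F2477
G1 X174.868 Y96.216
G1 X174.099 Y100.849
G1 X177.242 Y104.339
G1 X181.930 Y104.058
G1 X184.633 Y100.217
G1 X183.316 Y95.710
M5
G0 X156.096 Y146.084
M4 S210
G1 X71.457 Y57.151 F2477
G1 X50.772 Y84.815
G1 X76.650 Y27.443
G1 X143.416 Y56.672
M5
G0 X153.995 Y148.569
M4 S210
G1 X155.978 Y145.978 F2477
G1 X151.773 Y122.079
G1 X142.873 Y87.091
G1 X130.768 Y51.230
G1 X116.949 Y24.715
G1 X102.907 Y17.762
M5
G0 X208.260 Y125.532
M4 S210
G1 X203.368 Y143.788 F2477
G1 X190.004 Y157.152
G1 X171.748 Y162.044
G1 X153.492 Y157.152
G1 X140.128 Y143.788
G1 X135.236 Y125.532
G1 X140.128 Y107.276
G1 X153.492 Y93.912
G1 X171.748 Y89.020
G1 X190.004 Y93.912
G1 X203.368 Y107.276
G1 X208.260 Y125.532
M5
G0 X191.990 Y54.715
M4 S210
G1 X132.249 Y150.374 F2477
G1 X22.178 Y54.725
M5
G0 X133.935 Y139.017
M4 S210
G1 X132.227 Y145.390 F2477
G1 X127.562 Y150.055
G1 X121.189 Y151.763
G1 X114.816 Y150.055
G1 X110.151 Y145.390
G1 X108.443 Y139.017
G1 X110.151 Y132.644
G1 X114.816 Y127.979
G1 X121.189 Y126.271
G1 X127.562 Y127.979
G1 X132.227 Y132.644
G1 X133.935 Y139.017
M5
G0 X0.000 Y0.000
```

Each laser-on run becomes one SVG element. Flip Y back into SVG space with y_svg = 170.392 − y_machine. Every run uses S210, so all elements get stroke `#0000ff` (engrave).

Run 1: The run is open, so emit a `<polyline>` with points (Y-flipped): 134.769,71.286 71.964,126.459.

Run 2: The run returns to its start, so emit a `<polygon>` with points (Y-flipped): 183.316,74.682 178.970,76.463 174.868,74.176 174.099,69.543 177.242,66.053 181.930,66.334 184.633,70.175.

Run 3: The run is open, so emit a `<polyline>` with points (Y-flipped): 156.096,24.308 71.457,113.241 50.772,85.577 76.650,142.949 143.416,113.720.

Run 4: The run is open, so emit a `<polyline>` with points (Y-flipped): 153.995,21.823 155.978,24.414 151.773,48.313 142.873,83.301 130.768,119.162 116.949,145.677 102.907,152.630.

Run 5: The run returns to its start, so emit a `<polygon>` with points (Y-flipped): 208.260,44.860 203.368,26.604 190.004,13.240 171.748,8.348 153.492,13.240 140.128,26.604 135.236,44.860 140.128,63.116 153.492,76.480 171.748,81.372 190.004,76.480 203.368,63.116.

Run 6: The run is open, so emit a `<polyline>` with points (Y-flipped): 191.990,115.677 132.249,20.018 22.178,115.667.

Run 7: The run returns to its start, so emit a `<polygon>` with points (Y-flipped): 133.935,31.375 132.227,25.002 127.562,20.337 121.189,18.629 114.816,20.337 110.151,25.002 108.443,31.375 110.151,37.748 114.816,42.413 121.189,44.121 127.562,42.413 132.227,37.748.

<svg xmlns="http://www.w3.org/2000/svg" width="234.284mm" height="170.392mm" viewBox="0 0 234.284 170.392">
  <polyline points="134.769,71.286 71.964,126.459" fill="none" stroke="#0000ff"/>
  <polygon points="183.316,74.682 178.970,76.463 174.868,74.176 174.099,69.543 177.242,66.053 181.930,66.334 184.633,70.175" fill="none" stroke="#0000ff"/>
  <polyline points="156.096,24.308 71.457,113.241 50.772,85.577 76.650,142.949 143.416,113.720" fill="none" stroke="#0000ff"/>
  <polyline points="153.995,21.823 155.978,24.414 151.773,48.313 142.873,83.301 130.768,119.162 116.949,145.677 102.907,152.630" fill="none" stroke="#0000ff"/>
  <polygon points="208.260,44.860 203.368,26.604 190.004,13.240 171.748,8.348 153.492,13.240 140.128,26.604 135.236,44.860 140.128,63.116 153.492,76.480 171.748,81.372 190.004,76.480 203.368,63.116" fill="none" stroke="#0000ff"/>
  <polyline points="191.990,115.677 132.249,20.018 22.178,115.667" fill="none" stroke="#0000ff"/>
  <polygon points="133.935,31.375 132.227,25.002 127.562,20.337 121.189,18.629 114.816,20.337 110.151,25.002 108.443,31.375 110.151,37.748 114.816,42.413 121.189,44.121 127.562,42.413 132.227,37.748" fill="none" stroke="#0000ff"/>
</svg>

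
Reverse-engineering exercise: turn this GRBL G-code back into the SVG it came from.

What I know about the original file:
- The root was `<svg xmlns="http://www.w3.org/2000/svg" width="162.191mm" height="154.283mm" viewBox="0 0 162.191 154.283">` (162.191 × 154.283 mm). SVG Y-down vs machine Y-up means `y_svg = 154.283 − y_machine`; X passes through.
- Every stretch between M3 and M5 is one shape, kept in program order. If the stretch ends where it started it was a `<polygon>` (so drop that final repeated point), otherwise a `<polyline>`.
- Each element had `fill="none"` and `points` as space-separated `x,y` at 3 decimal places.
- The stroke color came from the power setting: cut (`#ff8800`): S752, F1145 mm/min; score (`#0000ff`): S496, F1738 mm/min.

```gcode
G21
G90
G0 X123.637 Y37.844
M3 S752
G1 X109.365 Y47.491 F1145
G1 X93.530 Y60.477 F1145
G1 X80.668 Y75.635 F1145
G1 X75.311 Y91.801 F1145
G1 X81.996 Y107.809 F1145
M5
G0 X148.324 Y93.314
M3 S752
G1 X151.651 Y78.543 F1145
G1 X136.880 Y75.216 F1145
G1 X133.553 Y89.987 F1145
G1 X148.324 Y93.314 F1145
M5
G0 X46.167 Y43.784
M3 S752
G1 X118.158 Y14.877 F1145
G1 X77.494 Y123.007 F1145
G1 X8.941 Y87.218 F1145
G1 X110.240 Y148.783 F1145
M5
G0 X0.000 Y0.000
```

<svg xmlns="http://www.w3.org/2000/svg" width="162.191mm" height="154.283mm" viewBox="0 0 162.191 154.283">
  <polyline points="123.637,116.439 109.365,106.792 93.530,93.806 80.668,78.648 75.311,62.482 81.996,46.474" fill="none" stroke="#ff8800"/>
  <polygon points="148.324,60.969 151.651,75.740 136.880,79.067 133.553,64.296" fill="none" stroke="#ff8800"/>
  <polyline points="46.167,110.499 118.158,139.406 77.494,31.276 8.941,67.065 110.240,5.500" fill="none" stroke="#ff8800"/>
</svg>

Machine Y-up, SVG Y-down with viewBox height 154.283, so y_svg = 154.283 − y_machine; X carries over. Every run uses S752, so all elements get stroke `#ff8800` (cut).

Run 1: The run is open, so emit a `<polyline>` with points (Y-flipped): 123.637,116.439 109.365,106.792 93.530,93.806 80.668,78.648 75.311,62.482 81.996,46.474.

Run 2: The run returns to its start, so emit a `<polygon>` with points (Y-flipped): 148.324,60.969 151.651,75.740 136.880,79.067 133.553,64.296.

Run 3: The run is open, so emit a `<polyline>` with points (Y-flipped): 46.167,110.499 118.158,139.406 77.494,31.276 8.941,67.065 110.240,5.500.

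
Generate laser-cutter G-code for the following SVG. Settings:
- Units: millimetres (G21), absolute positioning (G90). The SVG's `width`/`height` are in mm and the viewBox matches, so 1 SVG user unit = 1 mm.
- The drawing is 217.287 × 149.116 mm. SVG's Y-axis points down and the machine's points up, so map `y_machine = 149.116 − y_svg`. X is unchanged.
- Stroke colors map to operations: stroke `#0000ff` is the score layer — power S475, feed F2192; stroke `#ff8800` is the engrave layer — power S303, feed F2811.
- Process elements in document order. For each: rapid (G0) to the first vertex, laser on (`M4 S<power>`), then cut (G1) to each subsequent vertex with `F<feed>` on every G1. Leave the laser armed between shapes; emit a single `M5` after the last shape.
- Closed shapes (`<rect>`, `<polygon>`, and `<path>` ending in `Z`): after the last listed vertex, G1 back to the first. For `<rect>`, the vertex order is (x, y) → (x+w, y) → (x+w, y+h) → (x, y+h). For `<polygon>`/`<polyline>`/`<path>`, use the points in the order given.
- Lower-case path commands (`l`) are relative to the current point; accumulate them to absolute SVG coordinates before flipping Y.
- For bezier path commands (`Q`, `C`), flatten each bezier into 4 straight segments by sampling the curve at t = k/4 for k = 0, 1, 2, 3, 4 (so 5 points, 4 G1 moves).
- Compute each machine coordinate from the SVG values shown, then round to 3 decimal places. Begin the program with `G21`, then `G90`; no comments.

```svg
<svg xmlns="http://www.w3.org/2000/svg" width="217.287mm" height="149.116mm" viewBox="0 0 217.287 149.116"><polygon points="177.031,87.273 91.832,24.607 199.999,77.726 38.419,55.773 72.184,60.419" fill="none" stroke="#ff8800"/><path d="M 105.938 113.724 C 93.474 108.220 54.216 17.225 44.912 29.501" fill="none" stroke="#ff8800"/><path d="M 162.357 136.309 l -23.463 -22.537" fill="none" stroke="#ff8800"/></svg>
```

Since the viewBox matches the mm dimensions, user units are millimetres directly. The only transform is the Y-flip y_m = 149.116 − y_svg.

Shape 1 is a closed polygon drawn with `<polygon>`. Its stroke #ff8800 means engrave at S303, F2811. After flipping Y the toolpath is (177.031,61.843) → (91.832,124.509) → (199.999,71.390) → (38.419,93.343) → (72.184,88.697) → (177.031,61.843), returning to the start.

Shape 2 is a cubic bezier drawn with `<path>`. Its stroke #ff8800 means engrave at S303, F2811. After flipping Y the toolpath is (105.938,35.392) → (92.453,52.600) → (74.240,84.171) → (56.620,112.408) → (44.912,119.615).

Shape 3 is a line segment drawn with `<path>`. Its stroke #ff8800 means engrave at S303, F2811. After flipping Y the toolpath is (162.357,12.807) → (138.894,35.344).

G21
G90
G0 X177.031 Y61.843
M4 S303
G1 X91.832 Y124.509 F2811
G1 X199.999 Y71.390 F2811
G1 X38.419 Y93.343 F2811
G1 X72.184 Y88.697 F2811
G1 X177.031 Y61.843 F2811
G0 X105.938 Y35.392
M4 S303
G1 X92.453 Y52.600 F2811
G1 X74.240 Y84.171 F2811
G1 X56.620 Y112.408 F2811
G1 X44.912 Y119.615 F2811
G0 X162.357 Y12.807
M4 S303
G1 X138.894 Y35.344 F2811
M5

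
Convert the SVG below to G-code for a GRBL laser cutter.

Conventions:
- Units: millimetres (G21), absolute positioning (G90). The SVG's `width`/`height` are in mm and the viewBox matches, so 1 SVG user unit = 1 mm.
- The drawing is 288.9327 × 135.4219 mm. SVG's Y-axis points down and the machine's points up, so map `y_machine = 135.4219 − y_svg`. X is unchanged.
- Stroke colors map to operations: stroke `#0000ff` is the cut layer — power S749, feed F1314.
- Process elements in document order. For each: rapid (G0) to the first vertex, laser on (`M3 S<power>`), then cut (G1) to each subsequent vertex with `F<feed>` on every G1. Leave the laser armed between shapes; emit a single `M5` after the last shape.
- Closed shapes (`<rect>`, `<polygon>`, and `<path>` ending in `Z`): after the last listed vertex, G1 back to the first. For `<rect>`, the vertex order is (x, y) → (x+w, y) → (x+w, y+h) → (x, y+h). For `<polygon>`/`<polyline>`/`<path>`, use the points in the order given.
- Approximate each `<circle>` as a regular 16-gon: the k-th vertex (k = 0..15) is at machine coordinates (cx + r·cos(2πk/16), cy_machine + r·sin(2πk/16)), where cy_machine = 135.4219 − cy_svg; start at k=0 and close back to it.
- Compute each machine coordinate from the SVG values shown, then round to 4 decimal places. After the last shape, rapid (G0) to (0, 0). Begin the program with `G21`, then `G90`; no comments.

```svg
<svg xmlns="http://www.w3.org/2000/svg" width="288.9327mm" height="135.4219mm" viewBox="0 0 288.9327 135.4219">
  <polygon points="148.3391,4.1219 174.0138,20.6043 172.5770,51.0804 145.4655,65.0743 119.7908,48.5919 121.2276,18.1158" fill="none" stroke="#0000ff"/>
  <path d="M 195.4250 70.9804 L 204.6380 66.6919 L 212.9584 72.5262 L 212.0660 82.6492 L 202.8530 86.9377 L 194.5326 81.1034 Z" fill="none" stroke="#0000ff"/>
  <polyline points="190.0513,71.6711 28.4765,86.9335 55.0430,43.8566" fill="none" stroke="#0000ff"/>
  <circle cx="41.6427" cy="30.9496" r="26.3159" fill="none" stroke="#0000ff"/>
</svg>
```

1 u = 1 mm; y_m = 135.4219 − y.

[1] `<polygon>` regular polygon, #0000ff→cut S749 F1314: (148.3391,131.3000) → (174.0138,114.8176) → (172.5770,84.3415) → (145.4655,70.3476) → (119.7908,86.8300) → (121.2276,117.3061) → (148.3391,131.3000) (closed)

[2] `<path>` regular polygon, #0000ff→cut S749 F1314: (195.4250,64.4415) → (204.6380,68.7300) → (212.9584,62.8957) → (212.0660,52.7727) → (202.8530,48.4842) → (194.5326,54.3185) → (195.4250,64.4415) (closed)

[3] `<polyline>` open polyline, #0000ff→cut S749 F1314: (190.0513,63.7508) → (28.4765,48.4884) → (55.0430,91.5653)

[4] `<circle>` circle, #0000ff→cut S749 F1314: (67.9586,104.4723) → (65.9554,114.5430) → (60.2509,123.0805) → (51.7134,128.7850) → (41.6427,130.7882) → (31.5720,128.7850) → (23.0345,123.0805) → (17.3300,114.5430) → (15.3268,104.4723) → (17.3300,94.4016) → (23.0345,85.8641) → (31.5720,80.1596) → (41.6427,78.1564) → (51.7134,80.1596) → (60.2509,85.8641) → (65.9554,94.4016) → (67.9586,104.4723) (closed)

G21
G90
G0 X148.3391 Y131.3000
M3 S749
G1 X174.0138 Y114.8176 F1314
G1 X172.5770 Y84.3415 F1314
G1 X145.4655 Y70.3476 F1314
G1 X119.7908 Y86.8300 F1314
G1 X121.2276 Y117.3061 F1314
G1 X148.3391 Y131.3000 F1314
G0 X195.4250 Y64.4415
M3 S749
G1 X204.6380 Y68.7300 F1314
G1 X212.9584 Y62.8957 F1314
G1 X212.0660 Y52.7727 F1314
G1 X202.8530 Y48.4842 F1314
G1 X194.5326 Y54.3185 F1314
G1 X195.4250 Y64.4415 F1314
G0 X190.0513 Y63.7508
M3 S749
G1 X28.4765 Y48.4884 F1314
G1 X55.0430 Y91.5653 F1314
G0 X67.9586 Y104.4723
M3 S749
G1 X65.9554 Y114.5430 F1314
G1 X60.2509 Y123.0805 F1314
G1 X51.7134 Y128.7850 F1314
G1 X41.6427 Y130.7882 F1314
G1 X31.5720 Y128.7850 F1314
G1 X23.0345 Y123.0805 F1314
G1 X17.3300 Y114.5430 F1314
G1 X15.3268 Y104.4723 F1314
G1 X17.3300 Y94.4016 F1314
G1 X23.0345 Y85.8641 F1314
G1 X31.5720 Y80.1596 F1314
G1 X41.6427 Y78.1564 F1314
G1 X51.7134 Y80.1596 F1314
G1 X60.2509 Y85.8641 F1314
G1 X65.9554 Y94.4016 F1314
G1 X67.9586 Y104.4723 F1314
M5
G0 X0.0000 Y0.0000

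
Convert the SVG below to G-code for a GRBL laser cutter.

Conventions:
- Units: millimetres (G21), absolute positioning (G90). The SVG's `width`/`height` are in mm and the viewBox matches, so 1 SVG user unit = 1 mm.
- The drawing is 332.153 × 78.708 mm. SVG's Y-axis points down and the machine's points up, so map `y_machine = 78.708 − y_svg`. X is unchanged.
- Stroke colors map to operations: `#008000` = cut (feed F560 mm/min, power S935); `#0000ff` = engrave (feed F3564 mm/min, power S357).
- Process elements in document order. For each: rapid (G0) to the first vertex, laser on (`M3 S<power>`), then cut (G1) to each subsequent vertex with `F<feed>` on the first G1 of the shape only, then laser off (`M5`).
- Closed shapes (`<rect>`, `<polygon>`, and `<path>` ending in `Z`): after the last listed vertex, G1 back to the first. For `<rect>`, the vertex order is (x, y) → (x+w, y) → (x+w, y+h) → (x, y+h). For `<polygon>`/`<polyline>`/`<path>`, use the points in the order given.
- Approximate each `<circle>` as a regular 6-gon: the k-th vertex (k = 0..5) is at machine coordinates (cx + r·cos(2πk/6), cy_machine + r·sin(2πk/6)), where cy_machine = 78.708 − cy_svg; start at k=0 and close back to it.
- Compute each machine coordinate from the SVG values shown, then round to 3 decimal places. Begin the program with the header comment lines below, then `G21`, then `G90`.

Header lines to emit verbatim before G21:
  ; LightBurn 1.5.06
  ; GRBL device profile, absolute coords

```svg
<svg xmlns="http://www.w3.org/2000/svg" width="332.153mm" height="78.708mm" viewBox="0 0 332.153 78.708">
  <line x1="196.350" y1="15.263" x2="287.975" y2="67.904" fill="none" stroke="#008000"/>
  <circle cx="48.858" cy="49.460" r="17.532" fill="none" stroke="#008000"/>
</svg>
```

; LightBurn 1.5.06
; GRBL device profile, absolute coords
G21
G90
G0 X196.350 Y63.445
M3 S935
G1 X287.975 Y10.804 F560
M5
G0 X66.390 Y29.248
M3 S935
G1 X57.624 Y44.431 F560
G1 X40.092 Y44.431
G1 X31.326 Y29.248
G1 X40.092 Y14.065
G1 X57.624 Y14.065
G1 X66.390 Y29.248
M5

viewBox `0 0 332.153 78.708` with mm width/height → 1 unit = 1 mm. Flip: y_m = 78.708 − y_svg.

**Shape 1** — `<line>` line segment, stroke `#008000` → cut (S935, F560). Machine vertices: (196.350,63.445) → (287.975,10.804). Open path.

**Shape 2** — `<circle>` circle, stroke `#008000` → cut (S935, F560). Machine vertices: (66.390,29.248) → (57.624,44.431) → (40.092,44.431) → (31.326,29.248) → (40.092,14.065) → (57.624,14.065) → (66.390,29.248). Closed: final G1 returns to the first vertex.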